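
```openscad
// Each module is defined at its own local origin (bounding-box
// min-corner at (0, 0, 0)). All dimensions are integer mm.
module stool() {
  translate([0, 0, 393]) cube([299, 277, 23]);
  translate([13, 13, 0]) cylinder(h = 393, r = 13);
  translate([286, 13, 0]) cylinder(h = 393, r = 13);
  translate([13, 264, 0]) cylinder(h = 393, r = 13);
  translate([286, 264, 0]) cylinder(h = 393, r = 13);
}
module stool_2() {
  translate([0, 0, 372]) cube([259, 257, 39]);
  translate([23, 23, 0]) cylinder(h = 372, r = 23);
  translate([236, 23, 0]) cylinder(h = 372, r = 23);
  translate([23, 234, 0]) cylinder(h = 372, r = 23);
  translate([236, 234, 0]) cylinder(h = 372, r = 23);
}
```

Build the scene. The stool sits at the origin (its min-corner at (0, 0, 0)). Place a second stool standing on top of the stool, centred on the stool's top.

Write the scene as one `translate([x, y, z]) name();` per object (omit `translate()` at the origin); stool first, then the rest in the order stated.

stool();
translate([20, 10, 416]) stool_2();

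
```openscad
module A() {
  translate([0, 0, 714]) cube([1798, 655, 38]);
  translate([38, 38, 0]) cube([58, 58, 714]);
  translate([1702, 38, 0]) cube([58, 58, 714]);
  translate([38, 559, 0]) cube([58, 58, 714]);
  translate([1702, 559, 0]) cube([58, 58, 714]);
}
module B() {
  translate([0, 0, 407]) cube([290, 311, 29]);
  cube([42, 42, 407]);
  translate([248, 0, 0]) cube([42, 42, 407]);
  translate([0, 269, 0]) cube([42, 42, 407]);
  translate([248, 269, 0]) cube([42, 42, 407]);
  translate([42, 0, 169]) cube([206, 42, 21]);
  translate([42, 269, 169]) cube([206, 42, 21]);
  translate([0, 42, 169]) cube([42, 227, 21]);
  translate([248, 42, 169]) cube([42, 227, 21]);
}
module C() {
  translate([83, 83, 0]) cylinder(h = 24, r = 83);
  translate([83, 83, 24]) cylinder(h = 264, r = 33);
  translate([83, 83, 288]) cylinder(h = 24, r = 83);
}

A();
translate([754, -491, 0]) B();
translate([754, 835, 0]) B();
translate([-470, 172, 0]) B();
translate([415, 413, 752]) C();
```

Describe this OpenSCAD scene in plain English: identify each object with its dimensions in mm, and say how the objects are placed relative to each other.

A is a table with a 1798×655 mm rectangular top, 38 mm thick, top surface at z = 752 mm, supported by four 58×58 mm square legs, each inset 38 mm from the nearest pair of top edges, running from the floor.

B is a four-legged stool. The seat is a 290×311×29 mm slab whose top surface is at z = 436 mm; four square legs, each 42×42 mm in cross-section, run from the floor (z = 0) to the underside of the seat, each flush with a corner of the seat. Four stretchers, 42 mm wide and 21 mm tall, connect adjacent legs with their undersides at z = 169 mm, each running between the inner faces of the legs it joins and aligned with the legs' outer faces on the other axis.

C is a spool: two coaxial disc flanges of radius 83 mm and thickness 24 mm, joined by a core cylinder of radius 33 mm and height 264 mm. The lower flange rests on z = 0 and the three cylinders share a vertical axis.

Three stools sit around the table at the −y, +y, −x sides. The spool is on top of the table.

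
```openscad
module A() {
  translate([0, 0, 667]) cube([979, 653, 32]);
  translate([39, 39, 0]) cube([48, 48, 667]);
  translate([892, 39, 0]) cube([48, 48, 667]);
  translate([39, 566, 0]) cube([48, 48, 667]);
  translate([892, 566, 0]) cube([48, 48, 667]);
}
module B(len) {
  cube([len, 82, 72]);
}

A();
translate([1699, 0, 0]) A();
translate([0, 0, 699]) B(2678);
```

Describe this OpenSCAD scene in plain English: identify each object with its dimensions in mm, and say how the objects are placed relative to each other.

A is a rectangular dining table. The top is 979×653×32 mm with its upper surface at z = 699 mm. It stands on four 48×48 mm square legs, each inset 39 mm from the nearest pair of top edges, running from the floor to the underside of the top.

B is a rectangular beam 2678 mm long (x), 82 mm deep (y), 72 mm thick (z).

The beam spans the tops of two tables placed 720 mm apart, resting at z = 699 mm.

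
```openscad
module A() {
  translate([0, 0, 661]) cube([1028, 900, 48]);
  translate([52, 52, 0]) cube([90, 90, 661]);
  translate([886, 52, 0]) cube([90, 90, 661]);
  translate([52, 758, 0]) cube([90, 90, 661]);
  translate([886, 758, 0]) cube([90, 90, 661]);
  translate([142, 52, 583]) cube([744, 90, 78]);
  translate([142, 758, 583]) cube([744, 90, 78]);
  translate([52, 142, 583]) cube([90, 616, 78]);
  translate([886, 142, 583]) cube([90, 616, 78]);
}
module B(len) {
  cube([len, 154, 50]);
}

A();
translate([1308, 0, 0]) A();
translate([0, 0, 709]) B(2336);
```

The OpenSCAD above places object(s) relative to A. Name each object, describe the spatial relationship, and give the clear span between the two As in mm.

Second table starts at x = 1308; first ends at x = 1028; clear span = 1308 − 1028 = 280 mm.

A is a table. B is a beam. A beam spans the tops of two tables. The clear span between the two tables is 280 mm.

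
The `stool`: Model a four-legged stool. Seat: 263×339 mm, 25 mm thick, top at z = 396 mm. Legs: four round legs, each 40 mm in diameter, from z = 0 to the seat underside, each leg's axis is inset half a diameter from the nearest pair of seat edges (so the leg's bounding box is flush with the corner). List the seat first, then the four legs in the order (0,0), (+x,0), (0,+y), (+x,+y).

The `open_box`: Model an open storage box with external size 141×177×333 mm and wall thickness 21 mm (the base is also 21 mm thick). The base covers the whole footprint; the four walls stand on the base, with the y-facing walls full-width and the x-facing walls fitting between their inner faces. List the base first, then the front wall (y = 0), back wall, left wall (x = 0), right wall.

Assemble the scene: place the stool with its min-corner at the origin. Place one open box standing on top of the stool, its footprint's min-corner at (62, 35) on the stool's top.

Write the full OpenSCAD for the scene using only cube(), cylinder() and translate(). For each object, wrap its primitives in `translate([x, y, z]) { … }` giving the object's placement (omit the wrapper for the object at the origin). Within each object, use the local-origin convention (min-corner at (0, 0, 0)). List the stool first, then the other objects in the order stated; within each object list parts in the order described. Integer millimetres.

translate([0, 0, 371]) cube([263, 339, 25]);
translate([20, 20, 0]) cylinder(h = 371, r = 20);
translate([243, 20, 0]) cylinder(h = 371, r = 20);
translate([20, 319, 0]) cylinder(h = 371, r = 20);
translate([243, 319, 0]) cylinder(h = 371, r = 20);
translate([62, 35, 396]) {
  cube([141, 177, 21]);
  translate([0, 0, 21]) cube([141, 21, 312]);
  translate([0, 156, 21]) cube([141, 21, 312]);
  translate([0, 21, 21]) cube([21, 135, 312]);
  translate([120, 21, 21]) cube([21, 135, 312]);
}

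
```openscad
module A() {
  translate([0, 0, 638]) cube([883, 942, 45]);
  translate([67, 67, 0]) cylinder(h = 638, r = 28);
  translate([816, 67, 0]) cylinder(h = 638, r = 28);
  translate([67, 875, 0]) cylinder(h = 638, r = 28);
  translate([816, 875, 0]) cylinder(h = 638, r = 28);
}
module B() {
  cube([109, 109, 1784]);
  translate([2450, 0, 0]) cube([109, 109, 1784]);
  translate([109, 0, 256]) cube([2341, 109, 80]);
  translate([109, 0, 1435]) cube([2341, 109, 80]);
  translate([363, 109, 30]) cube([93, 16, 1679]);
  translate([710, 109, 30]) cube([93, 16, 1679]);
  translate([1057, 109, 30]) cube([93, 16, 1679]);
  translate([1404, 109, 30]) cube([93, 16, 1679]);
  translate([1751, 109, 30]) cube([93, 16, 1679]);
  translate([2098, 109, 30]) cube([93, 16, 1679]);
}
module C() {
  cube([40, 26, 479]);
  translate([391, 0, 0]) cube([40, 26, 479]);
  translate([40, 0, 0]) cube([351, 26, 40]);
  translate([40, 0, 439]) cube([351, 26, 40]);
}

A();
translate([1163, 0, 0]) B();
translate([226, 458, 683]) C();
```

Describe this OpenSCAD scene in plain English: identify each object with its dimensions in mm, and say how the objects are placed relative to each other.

A is a table: top 883 mm (x) × 942 mm (y), 45 mm thick, upper face at z = 683 mm, on four round legs of 56 mm diameter, each leg's bounding box inset 39 mm from the nearest pair of top edges, running from z = 0 to the bottom of the top.

B is a fence section. Two 109×109 mm posts, 1784 mm tall, stand on the floor with a clear span of 2341 mm between their inner faces. Two horizontal rails of 109×80 mm section span the gap between the posts with their undersides at z = 256 mm and z = 1435 mm, flush with the posts' −y face. 6 pickets, each 93 mm wide, 16 mm thick and 1679 mm tall, are fixed to the +y face of the rails with their bottoms at z = 30 mm, evenly spaced across the span with equal gaps (rounded down to the nearest mm) at the −x end and between each pair — any rounding remainder accumulates at the +x end.

C is a picture frame with a 351×399 mm rectangular opening (x by z) and a uniform 40 mm border on every side. Frame depth is 26 mm along y. It is built from two vertical stiles running the full outside height and two horizontal rails spanning the gap between the stiles.

The fence section is on the floor beside the table on its +x side. The picture frame is on top of the table, centred.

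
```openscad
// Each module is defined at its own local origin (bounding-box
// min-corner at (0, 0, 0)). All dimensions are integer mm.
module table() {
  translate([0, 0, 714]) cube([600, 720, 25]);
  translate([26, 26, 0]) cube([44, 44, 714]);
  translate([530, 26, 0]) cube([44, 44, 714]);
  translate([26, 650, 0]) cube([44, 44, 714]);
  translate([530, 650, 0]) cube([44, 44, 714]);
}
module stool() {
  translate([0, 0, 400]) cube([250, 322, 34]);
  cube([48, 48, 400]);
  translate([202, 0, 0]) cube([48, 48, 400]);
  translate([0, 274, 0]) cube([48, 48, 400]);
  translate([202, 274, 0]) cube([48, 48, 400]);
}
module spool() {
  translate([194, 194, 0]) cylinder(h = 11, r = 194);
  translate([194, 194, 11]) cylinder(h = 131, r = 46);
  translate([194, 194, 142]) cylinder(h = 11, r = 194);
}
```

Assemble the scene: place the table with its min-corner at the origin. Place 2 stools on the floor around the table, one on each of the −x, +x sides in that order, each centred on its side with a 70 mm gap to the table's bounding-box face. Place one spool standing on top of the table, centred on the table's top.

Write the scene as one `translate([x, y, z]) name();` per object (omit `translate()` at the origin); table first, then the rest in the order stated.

table();
translate([-320, 199, 0]) stool();
translate([670, 199, 0]) stool();
translate([106, 166, 739]) spool();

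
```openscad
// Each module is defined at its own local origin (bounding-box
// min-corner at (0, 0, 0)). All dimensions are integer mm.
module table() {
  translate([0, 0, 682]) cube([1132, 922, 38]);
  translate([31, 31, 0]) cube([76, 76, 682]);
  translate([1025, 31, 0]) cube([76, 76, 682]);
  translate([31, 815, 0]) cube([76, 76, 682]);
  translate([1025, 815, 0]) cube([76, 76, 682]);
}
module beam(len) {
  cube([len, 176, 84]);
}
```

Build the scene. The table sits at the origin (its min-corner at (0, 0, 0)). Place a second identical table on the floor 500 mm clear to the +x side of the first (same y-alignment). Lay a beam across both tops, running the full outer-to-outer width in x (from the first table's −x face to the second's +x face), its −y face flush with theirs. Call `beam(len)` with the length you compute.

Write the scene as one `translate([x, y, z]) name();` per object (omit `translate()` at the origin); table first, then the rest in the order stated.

table();
translate([1632, 0, 0]) table();
translate([0, 0, 720]) beam(2764);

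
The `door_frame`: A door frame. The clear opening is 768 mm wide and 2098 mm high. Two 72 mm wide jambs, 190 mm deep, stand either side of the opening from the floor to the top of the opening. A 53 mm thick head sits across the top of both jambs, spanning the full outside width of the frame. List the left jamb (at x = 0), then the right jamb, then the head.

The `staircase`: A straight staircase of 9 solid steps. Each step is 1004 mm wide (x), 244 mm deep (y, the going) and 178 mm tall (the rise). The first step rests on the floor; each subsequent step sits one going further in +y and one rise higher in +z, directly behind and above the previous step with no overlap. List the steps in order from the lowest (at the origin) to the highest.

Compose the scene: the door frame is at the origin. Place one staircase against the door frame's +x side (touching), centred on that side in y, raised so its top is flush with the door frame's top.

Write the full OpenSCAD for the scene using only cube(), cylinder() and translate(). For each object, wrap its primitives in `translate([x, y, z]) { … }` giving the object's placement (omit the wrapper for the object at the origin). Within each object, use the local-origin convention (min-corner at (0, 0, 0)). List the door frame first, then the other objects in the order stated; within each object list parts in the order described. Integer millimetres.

cube([72, 190, 2098]);
translate([840, 0, 0]) cube([72, 190, 2098]);
translate([0, 0, 2098]) cube([912, 190, 53]);
translate([912, -1003, 549]) {
  cube([1004, 244, 178]);
  translate([0, 244, 178]) cube([1004, 244, 178]);
  translate([0, 488, 356]) cube([1004, 244, 178]);
  translate([0, 732, 534]) cube([1004, 244, 178]);
  translate([0, 976, 712]) cube([1004, 244, 178]);
  translate([0, 1220, 890]) cube([1004, 244, 178]);
  translate([0, 1464, 1068]) cube([1004, 244, 178]);
  translate([0, 1708, 1246]) cube([1004, 244, 178]);
  translate([0, 1952, 1424]) cube([1004, 244, 178]);
}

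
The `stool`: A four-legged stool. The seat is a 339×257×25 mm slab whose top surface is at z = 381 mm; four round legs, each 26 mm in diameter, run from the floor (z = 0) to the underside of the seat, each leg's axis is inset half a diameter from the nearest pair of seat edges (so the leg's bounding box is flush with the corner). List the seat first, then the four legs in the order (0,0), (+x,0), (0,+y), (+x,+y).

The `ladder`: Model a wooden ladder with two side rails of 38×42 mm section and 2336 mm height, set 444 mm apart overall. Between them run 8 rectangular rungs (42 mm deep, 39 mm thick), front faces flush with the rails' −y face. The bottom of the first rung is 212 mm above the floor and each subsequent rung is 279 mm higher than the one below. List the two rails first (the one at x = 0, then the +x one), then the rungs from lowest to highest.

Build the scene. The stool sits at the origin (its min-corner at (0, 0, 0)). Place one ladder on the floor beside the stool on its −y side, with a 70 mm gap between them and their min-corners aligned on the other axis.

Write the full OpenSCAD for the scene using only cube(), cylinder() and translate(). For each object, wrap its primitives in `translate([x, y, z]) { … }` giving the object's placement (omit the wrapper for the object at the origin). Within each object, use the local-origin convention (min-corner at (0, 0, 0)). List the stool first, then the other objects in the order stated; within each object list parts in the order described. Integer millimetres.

translate([0, 0, 356]) cube([339, 257, 25]);
translate([13, 13, 0]) cylinder(h = 356, r = 13);
translate([326, 13, 0]) cylinder(h = 356, r = 13);
translate([13, 244, 0]) cylinder(h = 356, r = 13);
translate([326, 244, 0]) cylinder(h = 356, r = 13);
translate([0, -112, 0]) {
  cube([38, 42, 2336]);
  translate([406, 0, 0]) cube([38, 42, 2336]);
  translate([38, 0, 212]) cube([368, 42, 39]);
  translate([38, 0, 491]) cube([368, 42, 39]);
  translate([38, 0, 770]) cube([368, 42, 39]);
  translate([38, 0, 1049]) cube([368, 42, 39]);
  translate([38, 0, 1328]) cube([368, 42, 39]);
  translate([38, 0, 1607]) cube([368, 42, 39]);
  translate([38, 0, 1886]) cube([368, 42, 39]);
  translate([38, 0, 2165]) cube([368, 42, 39]);
}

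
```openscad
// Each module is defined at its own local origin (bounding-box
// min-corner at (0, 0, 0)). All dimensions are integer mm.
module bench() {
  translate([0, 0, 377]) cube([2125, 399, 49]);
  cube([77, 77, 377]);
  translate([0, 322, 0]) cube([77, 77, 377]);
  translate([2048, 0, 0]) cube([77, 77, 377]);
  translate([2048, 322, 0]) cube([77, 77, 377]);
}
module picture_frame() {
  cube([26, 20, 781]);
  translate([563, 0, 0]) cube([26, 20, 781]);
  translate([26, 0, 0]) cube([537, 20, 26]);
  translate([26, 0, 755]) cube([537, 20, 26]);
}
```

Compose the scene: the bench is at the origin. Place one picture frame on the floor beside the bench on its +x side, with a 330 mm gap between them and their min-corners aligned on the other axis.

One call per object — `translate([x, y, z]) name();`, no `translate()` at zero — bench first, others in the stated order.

bench();
translate([2455, 0, 0]) picture_frame();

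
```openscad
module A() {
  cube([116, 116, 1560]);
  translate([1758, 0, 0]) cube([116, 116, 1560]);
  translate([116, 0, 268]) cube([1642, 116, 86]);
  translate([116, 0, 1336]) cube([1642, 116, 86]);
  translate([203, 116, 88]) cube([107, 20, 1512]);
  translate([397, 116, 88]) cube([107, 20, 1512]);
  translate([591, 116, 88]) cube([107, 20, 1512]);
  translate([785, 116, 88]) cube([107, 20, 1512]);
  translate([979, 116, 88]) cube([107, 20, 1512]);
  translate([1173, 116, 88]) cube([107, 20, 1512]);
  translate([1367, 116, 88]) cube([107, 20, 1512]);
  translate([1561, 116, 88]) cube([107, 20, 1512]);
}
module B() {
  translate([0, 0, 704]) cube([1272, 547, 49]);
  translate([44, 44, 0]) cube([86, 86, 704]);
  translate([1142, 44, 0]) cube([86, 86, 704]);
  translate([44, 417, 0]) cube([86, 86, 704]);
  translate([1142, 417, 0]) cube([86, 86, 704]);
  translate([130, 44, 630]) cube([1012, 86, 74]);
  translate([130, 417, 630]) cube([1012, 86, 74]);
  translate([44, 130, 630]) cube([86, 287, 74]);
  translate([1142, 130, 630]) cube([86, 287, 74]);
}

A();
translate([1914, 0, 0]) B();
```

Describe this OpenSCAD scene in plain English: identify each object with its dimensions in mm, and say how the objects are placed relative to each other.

A is a fence section. Two 116×116 mm posts, 1560 mm tall, stand on the floor with a clear span of 1642 mm between their inner faces. Two horizontal rails of 116×86 mm section span the gap between the posts with their undersides at z = 268 mm and z = 1336 mm, flush with the posts' −y face. 8 pickets, each 107 mm wide, 20 mm thick and 1512 mm tall, are fixed to the +y face of the rails with their bottoms at z = 88 mm, evenly spaced across the span with equal gaps (rounded down to the nearest mm) at the −x end and between each pair — any rounding remainder accumulates at the +x end.

B is a table with a 1272×547 mm rectangular top, 49 mm thick, top surface at z = 753 mm, supported by four 86×86 mm square legs, each inset 44 mm from the nearest pair of top edges, running from the floor. Four apron rails, 86 mm thick and 74 mm tall, run between adjacent legs with their top edges flush with the underside of the top and their outer faces flush with the legs' outer faces.

The table is on the floor beside the fence section on its +x side.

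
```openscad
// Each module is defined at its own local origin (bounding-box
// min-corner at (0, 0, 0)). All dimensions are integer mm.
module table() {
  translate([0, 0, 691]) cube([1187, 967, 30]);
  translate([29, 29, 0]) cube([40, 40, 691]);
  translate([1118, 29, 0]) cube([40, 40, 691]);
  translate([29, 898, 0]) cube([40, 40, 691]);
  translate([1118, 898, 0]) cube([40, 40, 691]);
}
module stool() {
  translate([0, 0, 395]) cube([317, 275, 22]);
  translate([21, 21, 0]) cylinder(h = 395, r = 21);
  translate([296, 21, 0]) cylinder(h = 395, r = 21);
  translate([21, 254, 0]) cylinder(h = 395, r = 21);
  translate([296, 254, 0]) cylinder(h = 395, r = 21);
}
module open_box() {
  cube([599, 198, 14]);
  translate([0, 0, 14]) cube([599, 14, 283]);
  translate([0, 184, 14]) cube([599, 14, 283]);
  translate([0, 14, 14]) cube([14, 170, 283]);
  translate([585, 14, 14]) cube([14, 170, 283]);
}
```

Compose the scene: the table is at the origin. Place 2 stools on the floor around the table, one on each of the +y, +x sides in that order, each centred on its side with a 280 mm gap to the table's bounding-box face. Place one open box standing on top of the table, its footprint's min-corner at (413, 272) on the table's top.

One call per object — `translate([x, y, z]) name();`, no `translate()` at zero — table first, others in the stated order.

table();
translate([435, 1247, 0]) stool();
translate([1467, 346, 0]) stool();
translate([413, 272, 721]) open_box();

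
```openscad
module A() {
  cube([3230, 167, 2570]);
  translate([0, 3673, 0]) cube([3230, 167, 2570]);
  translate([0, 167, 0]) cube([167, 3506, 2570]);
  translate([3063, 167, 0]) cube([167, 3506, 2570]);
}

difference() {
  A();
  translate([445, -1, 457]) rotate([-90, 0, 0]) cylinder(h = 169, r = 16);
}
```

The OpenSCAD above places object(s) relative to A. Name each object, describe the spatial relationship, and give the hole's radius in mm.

The subtracted cylinder has r = 16 mm.

A is a house frame. The house frame has a circular hole through its front wall. The hole's radius is 16 mm.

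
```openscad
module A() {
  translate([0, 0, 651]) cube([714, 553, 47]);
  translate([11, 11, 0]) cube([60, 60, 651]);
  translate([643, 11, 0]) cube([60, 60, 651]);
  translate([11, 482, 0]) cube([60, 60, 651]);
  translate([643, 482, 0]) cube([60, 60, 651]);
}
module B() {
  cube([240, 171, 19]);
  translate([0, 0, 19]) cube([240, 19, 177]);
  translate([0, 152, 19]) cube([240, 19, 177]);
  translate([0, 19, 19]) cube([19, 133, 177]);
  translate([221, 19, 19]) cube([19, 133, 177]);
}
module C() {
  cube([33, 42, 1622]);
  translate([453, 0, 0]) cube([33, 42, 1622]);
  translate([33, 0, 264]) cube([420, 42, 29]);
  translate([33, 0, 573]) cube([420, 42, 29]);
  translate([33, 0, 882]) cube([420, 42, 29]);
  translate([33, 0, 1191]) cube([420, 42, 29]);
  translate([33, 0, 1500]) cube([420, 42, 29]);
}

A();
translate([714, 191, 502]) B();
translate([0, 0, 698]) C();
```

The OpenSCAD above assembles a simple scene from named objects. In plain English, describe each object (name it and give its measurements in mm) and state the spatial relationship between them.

A is a rectangular dining table. The top is 714×553×47 mm with its upper surface at z = 698 mm. It stands on four 60×60 mm square legs, each inset 11 mm from the nearest pair of top edges, running from the floor to the underside of the top.

B is an open-topped rectangular box: outside dimensions 240×171×196 mm, with a uniform wall and base thickness of 19 mm. The base is a full 240×171 slab on the floor; four walls sit on top of the base. The front and back walls (the −y and +y sides) span the full width; the two side walls fit between them.

C is a wooden ladder with two side rails of 33×42 mm section and 1622 mm height, set 486 mm apart overall. Between them run 5 rectangular rungs (42 mm deep, 29 mm thick), front faces flush with the rails' −y face. The bottom of the first rung is 264 mm above the floor and each subsequent rung is 309 mm higher than the one below.

The open box is beside the table with their tops flush at z = 698. The ladder is on top of the table.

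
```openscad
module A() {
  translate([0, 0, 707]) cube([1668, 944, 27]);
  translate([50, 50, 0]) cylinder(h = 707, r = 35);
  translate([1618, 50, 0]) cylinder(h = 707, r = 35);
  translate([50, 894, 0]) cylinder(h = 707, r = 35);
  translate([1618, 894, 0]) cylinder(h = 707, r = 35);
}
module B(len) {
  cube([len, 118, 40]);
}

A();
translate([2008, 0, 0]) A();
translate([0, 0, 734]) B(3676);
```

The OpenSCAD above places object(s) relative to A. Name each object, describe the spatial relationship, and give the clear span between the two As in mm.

A is a table. B is a beam. A beam spans the tops of two tables. The clear span between the two tables is 340 mm.

Second table starts at x = 2008; first ends at x = 1668; clear span = 2008 − 1668 = 340 mm.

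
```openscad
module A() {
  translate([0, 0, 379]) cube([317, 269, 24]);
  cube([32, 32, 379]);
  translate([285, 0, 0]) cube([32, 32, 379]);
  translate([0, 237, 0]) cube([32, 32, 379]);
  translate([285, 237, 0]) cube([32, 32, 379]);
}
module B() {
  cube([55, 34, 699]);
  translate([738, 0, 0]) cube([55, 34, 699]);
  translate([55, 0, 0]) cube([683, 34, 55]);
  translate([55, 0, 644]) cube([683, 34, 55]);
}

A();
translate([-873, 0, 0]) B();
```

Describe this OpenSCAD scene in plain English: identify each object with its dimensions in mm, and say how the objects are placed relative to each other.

A is a four-legged stool. The seat is 317×269 mm, 24 mm thick, top at z = 403 mm. It stands on four square legs, each 32×32 mm in cross-section, from z = 0 to the seat underside, each flush with a corner of the seat.

B is a rectangular picture frame lying in the x–z plane (depth along y). The opening is 683 mm wide (x) by 589 mm tall (z), surrounded by a border 55 mm wide on all four sides. The frame is 34 mm deep and is made of two full-height vertical stiles with two horizontal rails fitted between them.

The picture frame is on the floor beside the stool on its −x side.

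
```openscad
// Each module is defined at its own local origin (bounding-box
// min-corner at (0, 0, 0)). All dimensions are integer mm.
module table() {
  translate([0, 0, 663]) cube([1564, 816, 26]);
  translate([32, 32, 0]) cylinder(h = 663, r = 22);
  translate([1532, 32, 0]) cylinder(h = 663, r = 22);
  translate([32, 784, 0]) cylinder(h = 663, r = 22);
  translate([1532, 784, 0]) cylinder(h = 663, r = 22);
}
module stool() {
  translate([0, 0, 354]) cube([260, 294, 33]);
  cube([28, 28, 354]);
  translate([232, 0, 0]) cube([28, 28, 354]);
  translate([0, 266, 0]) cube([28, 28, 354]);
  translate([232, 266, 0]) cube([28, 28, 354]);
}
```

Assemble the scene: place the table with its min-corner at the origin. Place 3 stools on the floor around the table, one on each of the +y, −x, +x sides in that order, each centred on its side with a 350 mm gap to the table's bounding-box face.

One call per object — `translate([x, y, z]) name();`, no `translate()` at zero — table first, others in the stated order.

table();
translate([652, 1166, 0]) stool();
translate([-610, 261, 0]) stool();
translate([1914, 261, 0]) stool();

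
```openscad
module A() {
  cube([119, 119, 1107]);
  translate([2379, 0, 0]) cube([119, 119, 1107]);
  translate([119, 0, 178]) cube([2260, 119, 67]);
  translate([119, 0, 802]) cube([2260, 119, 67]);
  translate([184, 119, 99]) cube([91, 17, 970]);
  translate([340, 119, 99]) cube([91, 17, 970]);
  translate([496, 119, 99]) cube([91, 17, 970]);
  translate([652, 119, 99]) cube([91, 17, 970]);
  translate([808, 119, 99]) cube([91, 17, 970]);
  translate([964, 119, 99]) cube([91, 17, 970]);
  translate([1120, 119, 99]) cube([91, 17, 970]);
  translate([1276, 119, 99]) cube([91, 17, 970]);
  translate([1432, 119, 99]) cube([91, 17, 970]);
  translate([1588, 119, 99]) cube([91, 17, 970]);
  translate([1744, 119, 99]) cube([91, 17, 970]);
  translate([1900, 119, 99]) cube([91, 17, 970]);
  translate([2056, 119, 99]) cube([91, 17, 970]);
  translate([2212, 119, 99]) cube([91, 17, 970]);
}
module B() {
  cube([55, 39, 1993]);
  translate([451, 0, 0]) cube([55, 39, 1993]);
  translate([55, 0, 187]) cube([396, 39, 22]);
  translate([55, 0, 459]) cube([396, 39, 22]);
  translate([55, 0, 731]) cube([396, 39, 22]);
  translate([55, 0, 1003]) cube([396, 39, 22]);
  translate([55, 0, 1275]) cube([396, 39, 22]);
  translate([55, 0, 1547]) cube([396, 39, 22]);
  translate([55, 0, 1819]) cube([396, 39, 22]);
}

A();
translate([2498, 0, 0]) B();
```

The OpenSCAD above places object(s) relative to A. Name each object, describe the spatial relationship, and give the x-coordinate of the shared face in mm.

The fence section's +x face and the ladder's −x face are both at x = 2498 mm.

A is a fence section. B is a ladder. The ladder is against the fence section's +x side, with their −y faces flush. The x-coordinate of the shared face is 2498 mm.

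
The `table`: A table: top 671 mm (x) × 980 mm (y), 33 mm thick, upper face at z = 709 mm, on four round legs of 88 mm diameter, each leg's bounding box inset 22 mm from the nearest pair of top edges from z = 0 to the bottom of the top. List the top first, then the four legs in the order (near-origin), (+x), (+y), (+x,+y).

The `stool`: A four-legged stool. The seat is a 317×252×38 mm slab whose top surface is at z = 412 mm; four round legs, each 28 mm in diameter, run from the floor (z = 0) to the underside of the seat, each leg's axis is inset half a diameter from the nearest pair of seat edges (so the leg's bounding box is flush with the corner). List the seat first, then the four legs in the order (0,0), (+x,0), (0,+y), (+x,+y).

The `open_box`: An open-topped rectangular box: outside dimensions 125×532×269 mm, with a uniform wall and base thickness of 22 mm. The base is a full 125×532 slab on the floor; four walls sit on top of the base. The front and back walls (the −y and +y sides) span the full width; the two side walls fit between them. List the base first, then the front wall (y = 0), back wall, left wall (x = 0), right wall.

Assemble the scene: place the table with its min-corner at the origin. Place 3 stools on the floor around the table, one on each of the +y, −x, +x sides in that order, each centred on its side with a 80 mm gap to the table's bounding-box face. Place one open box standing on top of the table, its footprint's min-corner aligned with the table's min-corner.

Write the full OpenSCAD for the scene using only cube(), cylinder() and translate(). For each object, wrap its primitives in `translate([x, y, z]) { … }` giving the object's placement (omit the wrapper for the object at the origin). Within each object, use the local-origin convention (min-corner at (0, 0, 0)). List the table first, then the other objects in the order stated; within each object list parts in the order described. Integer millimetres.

translate([0, 0, 676]) cube([671, 980, 33]);
translate([66, 66, 0]) cylinder(h = 676, r = 44);
translate([605, 66, 0]) cylinder(h = 676, r = 44);
translate([66, 914, 0]) cylinder(h = 676, r = 44);
translate([605, 914, 0]) cylinder(h = 676, r = 44);
translate([177, 1060, 0]) {
  translate([0, 0, 374]) cube([317, 252, 38]);
  translate([14, 14, 0]) cylinder(h = 374, r = 14);
  translate([303, 14, 0]) cylinder(h = 374, r = 14);
  translate([14, 238, 0]) cylinder(h = 374, r = 14);
  translate([303, 238, 0]) cylinder(h = 374, r = 14);
}
translate([-397, 364, 0]) {
  translate([0, 0, 374]) cube([317, 252, 38]);
  translate([14, 14, 0]) cylinder(h = 374, r = 14);
  translate([303, 14, 0]) cylinder(h = 374, r = 14);
  translate([14, 238, 0]) cylinder(h = 374, r = 14);
  translate([303, 238, 0]) cylinder(h = 374, r = 14);
}
translate([751, 364, 0]) {
  translate([0, 0, 374]) cube([317, 252, 38]);
  translate([14, 14, 0]) cylinder(h = 374, r = 14);
  translate([303, 14, 0]) cylinder(h = 374, r = 14);
  translate([14, 238, 0]) cylinder(h = 374, r = 14);
  translate([303, 238, 0]) cylinder(h = 374, r = 14);
}
translate([0, 0, 709]) {
  cube([125, 532, 22]);
  translate([0, 0, 22]) cube([125, 22, 247]);
  translate([0, 510, 22]) cube([125, 22, 247]);
  translate([0, 22, 22]) cube([22, 488, 247]);
  translate([103, 22, 22]) cube([22, 488, 247]);
}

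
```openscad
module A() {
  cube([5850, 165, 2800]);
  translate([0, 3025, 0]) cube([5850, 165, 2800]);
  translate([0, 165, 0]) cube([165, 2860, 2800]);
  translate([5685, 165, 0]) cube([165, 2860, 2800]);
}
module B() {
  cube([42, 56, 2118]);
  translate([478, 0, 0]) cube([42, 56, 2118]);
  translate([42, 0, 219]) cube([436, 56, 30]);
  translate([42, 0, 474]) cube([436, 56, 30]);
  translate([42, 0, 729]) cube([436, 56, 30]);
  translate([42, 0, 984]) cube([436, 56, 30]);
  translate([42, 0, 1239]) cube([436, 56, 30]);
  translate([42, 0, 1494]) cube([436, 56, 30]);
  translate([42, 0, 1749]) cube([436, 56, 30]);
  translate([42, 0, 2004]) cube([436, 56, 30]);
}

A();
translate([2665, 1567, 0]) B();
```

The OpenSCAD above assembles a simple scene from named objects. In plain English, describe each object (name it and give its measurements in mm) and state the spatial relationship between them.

A is the wall frame of a small rectangular building: four walls, each 2800 mm tall and 165 mm thick, enclosing a footprint 5850 mm (x) by 3190 mm (y) outside-to-outside, with no floor or roof. The front and back walls (the −y and +y sides) span the full width; the two side walls fit between them.

B is a straight ladder. Two 42×56 mm vertical rails, 2118 mm tall, stand 520 mm apart (outside-to-outside) with their front faces coplanar on the −y side. 8 rungs, each 56 mm deep and 30 mm tall, span between the inner faces of the rails, front faces flush with the rails. The lowest rung's underside is at z = 219 mm and rungs are spaced 255 mm apart (underside to underside).

The ladder sits inside the house frame, centred.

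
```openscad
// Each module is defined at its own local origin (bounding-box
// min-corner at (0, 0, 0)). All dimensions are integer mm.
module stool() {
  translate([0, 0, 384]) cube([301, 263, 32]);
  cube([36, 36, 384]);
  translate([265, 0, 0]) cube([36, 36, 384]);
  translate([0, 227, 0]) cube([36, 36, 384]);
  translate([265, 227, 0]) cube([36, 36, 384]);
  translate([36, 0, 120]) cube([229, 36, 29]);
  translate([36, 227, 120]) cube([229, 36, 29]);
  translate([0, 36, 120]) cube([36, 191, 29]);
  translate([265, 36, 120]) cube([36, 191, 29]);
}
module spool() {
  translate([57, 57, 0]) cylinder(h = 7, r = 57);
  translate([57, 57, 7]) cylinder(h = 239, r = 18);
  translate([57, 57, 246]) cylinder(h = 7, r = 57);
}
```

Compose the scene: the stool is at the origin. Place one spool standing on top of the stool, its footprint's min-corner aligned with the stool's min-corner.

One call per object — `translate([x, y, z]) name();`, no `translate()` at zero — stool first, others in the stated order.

stool();
translate([0, 0, 416]) spool();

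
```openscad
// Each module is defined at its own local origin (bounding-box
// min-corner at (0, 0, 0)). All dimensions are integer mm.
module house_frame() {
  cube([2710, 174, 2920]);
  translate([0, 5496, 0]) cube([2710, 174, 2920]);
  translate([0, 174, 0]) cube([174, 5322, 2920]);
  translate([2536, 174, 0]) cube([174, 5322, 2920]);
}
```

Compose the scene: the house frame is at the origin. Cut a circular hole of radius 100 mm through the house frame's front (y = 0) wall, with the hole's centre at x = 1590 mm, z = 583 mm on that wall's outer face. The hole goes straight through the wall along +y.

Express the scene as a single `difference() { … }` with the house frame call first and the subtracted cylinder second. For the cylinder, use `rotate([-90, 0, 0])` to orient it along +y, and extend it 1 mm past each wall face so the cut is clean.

difference() {
  house_frame();
  translate([1590, -1, 583]) rotate([-90, 0, 0]) cylinder(h = 176, r = 100);
}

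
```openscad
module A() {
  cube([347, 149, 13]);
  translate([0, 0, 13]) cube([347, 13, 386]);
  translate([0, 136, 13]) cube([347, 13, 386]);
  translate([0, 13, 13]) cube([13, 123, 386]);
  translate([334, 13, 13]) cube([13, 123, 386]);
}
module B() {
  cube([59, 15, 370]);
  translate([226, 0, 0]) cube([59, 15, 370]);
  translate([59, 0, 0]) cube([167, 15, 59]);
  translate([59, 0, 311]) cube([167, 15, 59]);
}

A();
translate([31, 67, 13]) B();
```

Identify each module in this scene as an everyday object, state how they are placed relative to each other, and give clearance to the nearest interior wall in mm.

A is an open box. B is a picture frame. The picture frame sits inside the open box, centred. The clearance to the nearest interior wall is 18 mm.

Clearances: x = 18, y = 54; minimum 18 mm.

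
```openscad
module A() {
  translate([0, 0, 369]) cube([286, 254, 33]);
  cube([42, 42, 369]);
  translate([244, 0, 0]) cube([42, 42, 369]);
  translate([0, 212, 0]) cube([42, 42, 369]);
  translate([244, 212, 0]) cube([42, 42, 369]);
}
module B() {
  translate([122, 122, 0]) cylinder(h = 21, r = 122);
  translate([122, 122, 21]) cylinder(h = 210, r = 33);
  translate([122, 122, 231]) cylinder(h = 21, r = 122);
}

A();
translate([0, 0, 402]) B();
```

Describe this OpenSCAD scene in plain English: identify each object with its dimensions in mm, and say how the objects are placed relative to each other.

A is a four-legged stool. The seat is a 286×254×33 mm slab whose top surface is at z = 402 mm; four square legs, each 42×42 mm in cross-section, run from the floor (z = 0) to the underside of the seat, each flush with a corner of the seat.

B is a spool: two coaxial disc flanges of radius 122 mm and thickness 21 mm, joined by a core cylinder of radius 33 mm and height 210 mm. The lower flange rests on z = 0 and the three cylinders share a vertical axis.

The spool is on top of the stool.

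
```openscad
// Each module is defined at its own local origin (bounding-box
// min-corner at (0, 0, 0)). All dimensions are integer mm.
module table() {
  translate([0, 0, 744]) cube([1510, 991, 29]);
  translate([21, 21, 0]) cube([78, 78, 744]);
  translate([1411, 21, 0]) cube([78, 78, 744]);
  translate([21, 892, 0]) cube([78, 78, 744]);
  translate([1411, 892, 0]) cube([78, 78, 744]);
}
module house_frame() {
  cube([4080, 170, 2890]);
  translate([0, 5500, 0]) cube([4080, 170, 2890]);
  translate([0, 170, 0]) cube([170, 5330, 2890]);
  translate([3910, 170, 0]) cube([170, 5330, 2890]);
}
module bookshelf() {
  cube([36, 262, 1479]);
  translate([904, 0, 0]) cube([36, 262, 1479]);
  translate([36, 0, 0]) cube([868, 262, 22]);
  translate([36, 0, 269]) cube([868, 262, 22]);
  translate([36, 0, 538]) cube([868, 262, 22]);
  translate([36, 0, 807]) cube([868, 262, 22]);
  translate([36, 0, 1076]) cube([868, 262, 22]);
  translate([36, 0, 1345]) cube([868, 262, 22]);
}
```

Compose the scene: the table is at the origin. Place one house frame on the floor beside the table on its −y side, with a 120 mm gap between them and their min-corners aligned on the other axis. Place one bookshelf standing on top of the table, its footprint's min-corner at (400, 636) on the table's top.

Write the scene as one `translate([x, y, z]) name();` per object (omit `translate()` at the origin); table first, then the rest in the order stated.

table();
translate([0, -5790, 0]) house_frame();
translate([400, 636, 773]) bookshelf();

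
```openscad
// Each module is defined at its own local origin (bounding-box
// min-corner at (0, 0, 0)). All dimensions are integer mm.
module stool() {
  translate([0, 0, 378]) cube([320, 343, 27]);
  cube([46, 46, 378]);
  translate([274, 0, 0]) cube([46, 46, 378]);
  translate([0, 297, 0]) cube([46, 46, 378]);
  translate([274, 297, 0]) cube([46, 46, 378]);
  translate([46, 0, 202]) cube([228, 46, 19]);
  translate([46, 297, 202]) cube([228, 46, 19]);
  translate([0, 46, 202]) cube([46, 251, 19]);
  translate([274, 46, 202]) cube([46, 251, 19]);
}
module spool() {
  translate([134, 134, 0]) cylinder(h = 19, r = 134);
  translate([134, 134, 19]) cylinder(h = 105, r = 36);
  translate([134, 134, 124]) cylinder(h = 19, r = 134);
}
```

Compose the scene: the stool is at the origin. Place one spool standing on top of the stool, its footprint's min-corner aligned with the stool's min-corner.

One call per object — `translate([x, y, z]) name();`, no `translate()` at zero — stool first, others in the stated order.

stool();
translate([0, 0, 405]) spool();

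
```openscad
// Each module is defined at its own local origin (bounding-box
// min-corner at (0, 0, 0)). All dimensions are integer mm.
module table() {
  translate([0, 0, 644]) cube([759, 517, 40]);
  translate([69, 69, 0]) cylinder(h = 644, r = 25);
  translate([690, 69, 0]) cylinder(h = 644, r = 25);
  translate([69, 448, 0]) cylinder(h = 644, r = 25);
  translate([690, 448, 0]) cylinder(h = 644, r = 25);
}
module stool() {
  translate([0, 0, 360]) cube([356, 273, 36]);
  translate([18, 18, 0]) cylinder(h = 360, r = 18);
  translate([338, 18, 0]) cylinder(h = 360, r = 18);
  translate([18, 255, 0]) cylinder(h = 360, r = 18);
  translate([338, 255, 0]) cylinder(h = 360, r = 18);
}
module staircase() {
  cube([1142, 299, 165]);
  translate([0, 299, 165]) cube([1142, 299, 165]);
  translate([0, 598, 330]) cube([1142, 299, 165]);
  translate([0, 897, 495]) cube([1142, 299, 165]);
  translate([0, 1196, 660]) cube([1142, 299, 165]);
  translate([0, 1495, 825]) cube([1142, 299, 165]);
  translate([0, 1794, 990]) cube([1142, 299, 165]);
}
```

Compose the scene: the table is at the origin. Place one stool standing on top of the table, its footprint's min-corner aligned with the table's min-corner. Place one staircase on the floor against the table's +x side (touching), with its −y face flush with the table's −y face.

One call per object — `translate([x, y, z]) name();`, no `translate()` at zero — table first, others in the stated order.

table();
translate([0, 0, 684]) stool();
translate([759, 0, 0]) staircase();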